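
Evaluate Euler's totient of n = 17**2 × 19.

4896

φ(5491) = 5491 · (1 − 1/17) · (1 − 1/19)
       = 5491 · 288/323 = 4896.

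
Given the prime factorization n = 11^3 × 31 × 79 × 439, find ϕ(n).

φ(1430972741) = 1430972741 · (1 − 1/11) · (1 − 1/31) · (1 − 1/79) · (1 − 1/439)
       = 1430972741 · 10249200/11826221 = 1240153200.

1240153200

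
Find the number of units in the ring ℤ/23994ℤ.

First factor: 23994 = 2 × 3^2 × 31 × 43.
φ(2) = 2 − 1 = 1.
φ(3^2) = 3^2 − 3^1 = 9 − 3 = 6.
φ(31) = 31 − 1 = 30.
φ(43) = 43 − 1 = 42.
φ(23994) = 1 × 6 × 30 × 42 = 7560.

7560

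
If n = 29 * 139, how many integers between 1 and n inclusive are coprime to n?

φ(29) = 29 − 1 = 28.
φ(139) = 139 − 1 = 138.
Since φ is multiplicative, φ(4031) = 28 · 138 = 3864.

3864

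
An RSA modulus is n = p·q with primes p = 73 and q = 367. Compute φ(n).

26352

φ(73) = 73 − 1 = 72.
φ(367) = 367 − 1 = 366.
φ(26791) = 72 × 366 = 26352.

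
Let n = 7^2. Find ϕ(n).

φ(49) = 49 · (1 − 1/7)
       = 49 · 6/7 = 42.

42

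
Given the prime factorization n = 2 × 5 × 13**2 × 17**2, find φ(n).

169728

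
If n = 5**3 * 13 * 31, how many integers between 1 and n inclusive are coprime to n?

φ(50375) = 50375 · (1 − 1/5) · (1 − 1/13) · (1 − 1/31)
       = 50375 · 1440/2015 = 36000.

36000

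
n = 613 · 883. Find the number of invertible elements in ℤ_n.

φ(541279) = 541279 · (1 − 1/613) · (1 − 1/883)
       = 541279 · 539784/541279 = 539784.

539784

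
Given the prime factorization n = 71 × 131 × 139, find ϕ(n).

1255800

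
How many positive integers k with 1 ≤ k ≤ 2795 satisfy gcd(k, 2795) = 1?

Factor 2795: 2795 = 5 × 13 × 43.
φ(2795) = 2795 · (1 − 1/5) · (1 − 1/13) · (1 − 1/43)
       = 2795 · 2016/2795 = 2016.

2016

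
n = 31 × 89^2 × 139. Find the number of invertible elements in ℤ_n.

φ(34131589) = 34131589 · (1 − 1/31) · (1 − 1/89) · (1 − 1/139)
       = 34131589 · 364320/383501 = 32424480.

32424480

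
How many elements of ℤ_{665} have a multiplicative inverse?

432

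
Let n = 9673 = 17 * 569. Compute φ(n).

9088

φ(9673) = 9673 · (1 − 1/17) · (1 − 1/569)
       = 9673 · 9088/9673 = 9088.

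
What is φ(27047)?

Prime factorization: 27047 = 17 · 37 · 43.
φ(17) = 17 − 1 = 16.
φ(37) = 37 − 1 = 36.
φ(43) = 43 − 1 = 42.
Multiply: 16 · 36 · 42 = 24192.

24192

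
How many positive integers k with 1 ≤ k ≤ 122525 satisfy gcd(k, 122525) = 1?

87360

122525 = 5^2 * 13^2 * 29.
φ(5^2) = 5^2 − 5^1 = 25 − 5 = 20.
φ(13^2) = 13^2 − 13^1 = 169 − 13 = 156.
φ(29) = 29 − 1 = 28.
φ(122525) = 20 × 156 × 28 = 87360.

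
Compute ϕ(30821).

24192

30821 = 7^2 × 17 × 37.
φ(7^2) = 7^2 − 7^1 = 49 − 7 = 42.
φ(17) = 17 − 1 = 16.
φ(37) = 37 − 1 = 36.
Since φ is multiplicative, φ(30821) = 42 · 16 · 36 = 24192.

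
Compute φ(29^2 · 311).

φ(261551) = 261551 · (1 − 1/29) · (1 − 1/311)
       = 261551 · 8680/9019 = 251720.

251720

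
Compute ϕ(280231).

222264

First factor: 280231 = 7**3 * 19 * 43.
φ(7^3) = 7^3 − 7^2 = 343 − 49 = 294.
φ(19) = 19 − 1 = 18.
φ(43) = 43 − 1 = 42.
Multiply: 294 · 18 · 42 = 222264.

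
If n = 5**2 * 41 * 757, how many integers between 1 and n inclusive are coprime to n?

604800

φ(5^2) = 5^2 − 5^1 = 25 − 5 = 20.
φ(41) = 41 − 1 = 40.
φ(757) = 757 − 1 = 756.
φ(775925) = 20 × 40 × 756 = 604800.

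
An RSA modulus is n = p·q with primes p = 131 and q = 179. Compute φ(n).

φ(n) = (p − 1)(q − 1) = (131−1)(179−1) = 130·178 = 23140.

23140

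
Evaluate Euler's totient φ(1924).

Prime factorization: 1924 = 2^2 · 13 · 37.
φ(1924) = 1924 · (1 − 1/2) · (1 − 1/13) · (1 − 1/37)
       = 1924 · 432/962 = 864.

864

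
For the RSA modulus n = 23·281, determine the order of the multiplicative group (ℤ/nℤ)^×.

6160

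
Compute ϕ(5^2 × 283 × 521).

φ(5^2) = 5^1·(5−1) = 5·4 = 20.
φ(283) = 283 − 1 = 282.
φ(521) = 521 − 1 = 520.
φ(3686075) = 20 × 282 × 520 = 2932800.

2932800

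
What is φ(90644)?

Factor 90644: 90644 = 2**2 × 17 × 31 × 43.
φ(2^2) = 2^1·(2−1) = 2·1 = 2.
φ(17) = 17 − 1 = 16.
φ(31) = 31 − 1 = 30.
φ(43) = 43 − 1 = 42.
Multiply: 2 · 16 · 30 · 42 = 40320.

40320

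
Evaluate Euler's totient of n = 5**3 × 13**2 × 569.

8860800

φ(12020125) = 12020125 · (1 − 1/5) · (1 − 1/13) · (1 − 1/569)
       = 12020125 · 27264/36985 = 8860800.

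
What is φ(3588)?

Factor 3588: 3588 = 2**2 · 3 · 13 · 23.
φ(3588) = 3588 · (1 − 1/2) · (1 − 1/3) · (1 − 1/13) · (1 − 1/23)
       = 3588 · 528/1794 = 1056.

1056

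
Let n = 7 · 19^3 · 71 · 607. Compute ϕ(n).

1653870960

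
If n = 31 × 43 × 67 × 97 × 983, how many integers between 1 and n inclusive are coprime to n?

φ(31) = 31 − 1 = 30.
φ(43) = 43 − 1 = 42.
φ(67) = 67 − 1 = 66.
φ(97) = 97 − 1 = 96.
φ(983) = 983 − 1 = 982.
Since φ is multiplicative, φ(8515893161) = 30 · 42 · 66 · 96 · 982 = 7839659520.

7839659520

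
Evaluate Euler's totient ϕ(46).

46 = 2 · 23.
φ(2) = 2 − 1 = 1.
φ(23) = 23 − 1 = 22.
Multiply: 1 · 22 = 22.

22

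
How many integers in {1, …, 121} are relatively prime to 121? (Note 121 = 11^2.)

110

φ(11^2) = 11^2 − 11^1 = 121 − 11 = 110.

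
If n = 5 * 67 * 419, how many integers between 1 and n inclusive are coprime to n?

110352

φ(140365) = 140365 · (1 − 1/5) · (1 − 1/67) · (1 − 1/419)
       = 140365 · 110352/140365 = 110352.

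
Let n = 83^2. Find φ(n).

6806

φ(6889) = 6889 · (1 − 1/83)
       = 6889 · 82/83 = 6806.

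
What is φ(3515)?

3515 = 5 · 19 · 37.
φ(5) = 5 − 1 = 4.
φ(19) = 19 − 1 = 18.
φ(37) = 37 − 1 = 36.
φ(3515) = 4 × 18 × 36 = 2592.

2592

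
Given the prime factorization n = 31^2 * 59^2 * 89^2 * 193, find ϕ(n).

φ(31^2) = 31^2 − 31^1 = 961 − 31 = 930.
φ(59^2) = 59^1·(59−1) = 59·58 = 3422.
φ(89^2) = 89^1·(89−1) = 89·88 = 7832.
φ(193) = 193 − 1 = 192.
φ(5114047214473) = 930 × 3422 × 7832 × 192 = 4785605130240.

4785605130240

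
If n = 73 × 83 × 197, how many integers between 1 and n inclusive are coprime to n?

1157184

φ(1193623) = 1193623 · (1 − 1/73) · (1 − 1/83) · (1 − 1/197)
       = 1193623 · 1157184/1193623 = 1157184.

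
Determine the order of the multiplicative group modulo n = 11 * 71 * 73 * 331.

φ(11) = 11 − 1 = 10.
φ(71) = 71 − 1 = 70.
φ(73) = 73 − 1 = 72.
φ(331) = 331 − 1 = 330.
φ(18871303) = 10 × 70 × 72 × 330 = 16632000.

16632000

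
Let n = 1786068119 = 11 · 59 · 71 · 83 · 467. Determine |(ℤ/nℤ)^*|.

φ(1786068119) = 1786068119 · (1 − 1/11) · (1 − 1/59) · (1 − 1/71) · (1 − 1/83) · (1 − 1/467)
       = 1786068119 · 1551407200/1786068119 = 1551407200.

1551407200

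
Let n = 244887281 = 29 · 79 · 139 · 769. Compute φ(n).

231469056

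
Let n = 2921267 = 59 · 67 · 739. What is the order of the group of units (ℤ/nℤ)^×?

φ(59) = 59 − 1 = 58.
φ(67) = 67 − 1 = 66.
φ(739) = 739 − 1 = 738.
φ(2921267) = 58 × 66 × 738 = 2825064.

2825064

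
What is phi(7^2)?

42

φ(7^2) = 7^1·(7−1) = 7·6 = 42.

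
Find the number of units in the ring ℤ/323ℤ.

288

323 = 17 × 19.
φ(323) = 323 · (1 − 1/17) · (1 − 1/19)
       = 323 · 288/323 = 288.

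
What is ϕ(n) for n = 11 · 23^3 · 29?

φ(3881273) = 3881273 · (1 − 1/11) · (1 − 1/23) · (1 − 1/29)
       = 3881273 · 6160/7337 = 3258640.

3258640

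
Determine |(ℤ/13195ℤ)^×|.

Prime factorization: 13195 = 5 * 7 * 13 * 29.
φ(5) = 5 − 1 = 4.
φ(7) = 7 − 1 = 6.
φ(13) = 13 − 1 = 12.
φ(29) = 29 − 1 = 28.
Since φ is multiplicative, φ(13195) = 4 · 6 · 12 · 28 = 8064.

8064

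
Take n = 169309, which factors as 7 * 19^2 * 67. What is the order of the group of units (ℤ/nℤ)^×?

135432

φ(7) = 7 − 1 = 6.
φ(19^2) = 19^1·(19−1) = 19·18 = 342.
φ(67) = 67 − 1 = 66.
Multiply: 6 · 342 · 66 = 135432.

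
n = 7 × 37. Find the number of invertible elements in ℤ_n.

216

φ(259) = 259 · (1 − 1/7) · (1 − 1/37)
       = 259 · 216/259 = 216.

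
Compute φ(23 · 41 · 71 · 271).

φ(23) = 23 − 1 = 22.
φ(41) = 41 − 1 = 40.
φ(71) = 71 − 1 = 70.
φ(271) = 271 − 1 = 270.
Multiply: 22 · 40 · 70 · 270 = 16632000.

16632000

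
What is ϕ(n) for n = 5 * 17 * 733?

46848

φ(62305) = 62305 · (1 − 1/5) · (1 − 1/17) · (1 − 1/733)
       = 62305 · 46848/62305 = 46848.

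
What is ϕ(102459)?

Factor 102459: 102459 = 3 · 7**2 · 17 · 41.
φ(102459) = 102459 · (1 − 1/3) · (1 − 1/7) · (1 − 1/17) · (1 − 1/41)
       = 102459 · 7680/14637 = 53760.

53760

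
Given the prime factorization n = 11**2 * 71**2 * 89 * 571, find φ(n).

27422472000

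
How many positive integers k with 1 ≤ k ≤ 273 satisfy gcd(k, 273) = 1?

Factor 273: 273 = 3 · 7 · 13.
φ(3) = 3 − 1 = 2.
φ(7) = 7 − 1 = 6.
φ(13) = 13 − 1 = 12.
φ(273) = 2 × 6 × 12 = 144.

144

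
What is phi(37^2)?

φ(1369) = 1369 · (1 − 1/37)
       = 1369 · 36/37 = 1332.

1332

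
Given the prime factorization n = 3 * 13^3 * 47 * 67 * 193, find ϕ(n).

φ(4005726387) = 4005726387 · (1 − 1/3) · (1 − 1/13) · (1 − 1/47) · (1 − 1/67) · (1 − 1/193)
       = 4005726387 · 13989888/23702523 = 2364291072.

2364291072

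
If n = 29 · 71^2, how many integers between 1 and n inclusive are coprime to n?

139160

φ(146189) = 146189 · (1 − 1/29) · (1 − 1/71)
       = 146189 · 1960/2059 = 139160.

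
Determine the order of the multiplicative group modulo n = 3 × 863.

1724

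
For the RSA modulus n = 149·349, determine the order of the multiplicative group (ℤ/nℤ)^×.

For distinct primes, φ(pq) = (p−1)(q−1) = 148 × 348 = 51504.

51504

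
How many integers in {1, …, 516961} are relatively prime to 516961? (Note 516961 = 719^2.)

φ(516961) = 516961 · (1 − 1/719)
       = 516961 · 718/719 = 516242.

516242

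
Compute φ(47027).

43200

Factor 47027: 47027 = 31 * 37 * 41.
φ(47027) = 47027 · (1 − 1/31) · (1 − 1/37) · (1 − 1/41)
       = 47027 · 43200/47027 = 43200.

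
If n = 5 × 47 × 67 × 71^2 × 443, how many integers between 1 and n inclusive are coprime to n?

26677210560

φ(5) = 5 − 1 = 4.
φ(47) = 47 − 1 = 46.
φ(67) = 67 − 1 = 66.
φ(71^2) = 71^2 − 71^1 = 5041 − 71 = 4970.
φ(443) = 443 − 1 = 442.
Since φ is multiplicative, φ(35161151435) = 4 · 46 · 66 · 4970 · 442 = 26677210560.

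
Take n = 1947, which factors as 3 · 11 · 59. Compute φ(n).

1160

φ(1947) = 1947 · (1 − 1/3) · (1 − 1/11) · (1 − 1/59)
       = 1947 · 1160/1947 = 1160.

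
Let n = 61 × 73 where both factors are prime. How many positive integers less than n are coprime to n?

φ(pq) = (p−1)(q−1) = 60 · 72 = 4320.

4320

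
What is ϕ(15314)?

Prime factorization: 15314 = 2 · 13 · 19 · 31.
φ(15314) = 15314 · (1 − 1/2) · (1 − 1/13) · (1 − 1/19) · (1 − 1/31)
       = 15314 · 6480/15314 = 6480.

6480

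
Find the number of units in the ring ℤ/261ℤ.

Prime factorization: 261 = 3^2 × 29.
φ(3^2) = 3^2 − 3^1 = 9 − 3 = 6.
φ(29) = 29 − 1 = 28.
φ(261) = 6 × 28 = 168.

168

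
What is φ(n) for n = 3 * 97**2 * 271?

5028480

φ(3) = 3 − 1 = 2.
φ(97^2) = 97^1·(97−1) = 97·96 = 9312.
φ(271) = 271 − 1 = 270.
Multiply: 2 · 9312 · 270 = 5028480.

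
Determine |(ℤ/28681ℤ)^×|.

25872

Factor 28681: 28681 = 23 · 29 · 43.
φ(28681) = 28681 · (1 − 1/23) · (1 − 1/29) · (1 − 1/43)
       = 28681 · 25872/28681 = 25872.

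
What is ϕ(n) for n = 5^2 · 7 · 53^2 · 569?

187848960

φ(279706175) = 279706175 · (1 − 1/5) · (1 − 1/7) · (1 − 1/53) · (1 − 1/569)
       = 279706175 · 708864/1055495 = 187848960.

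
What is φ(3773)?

2940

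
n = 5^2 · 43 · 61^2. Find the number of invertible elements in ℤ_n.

3074400

φ(4000075) = 4000075 · (1 − 1/5) · (1 − 1/43) · (1 − 1/61)
       = 4000075 · 10080/13115 = 3074400.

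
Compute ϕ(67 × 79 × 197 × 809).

φ(67) = 67 − 1 = 66.
φ(79) = 79 − 1 = 78.
φ(197) = 197 − 1 = 196.
φ(809) = 809 − 1 = 808.
φ(843561289) = 66 × 78 × 196 × 808 = 815278464.

815278464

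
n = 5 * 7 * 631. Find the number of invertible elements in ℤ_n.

15120

φ(22085) = 22085 · (1 − 1/5) · (1 − 1/7) · (1 − 1/631)
       = 22085 · 15120/22085 = 15120.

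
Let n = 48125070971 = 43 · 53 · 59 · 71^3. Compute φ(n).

44698748640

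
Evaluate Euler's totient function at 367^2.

φ(367^2) = 367^2 − 367^1 = 134689 − 367 = 134322.

134322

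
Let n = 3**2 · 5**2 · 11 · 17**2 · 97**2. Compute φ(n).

3039436800

φ(3^2) = 3^2 − 3^1 = 9 − 3 = 6.
φ(5^2) = 5^2 − 5^1 = 25 − 5 = 20.
φ(11) = 11 − 1 = 10.
φ(17^2) = 17^2 − 17^1 = 289 − 17 = 272.
φ(97^2) = 97^2 − 97^1 = 9409 − 97 = 9312.
φ(6730022475) = 6 × 20 × 10 × 272 × 9312 = 3039436800.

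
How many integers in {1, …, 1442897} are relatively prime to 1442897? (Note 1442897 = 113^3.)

1430128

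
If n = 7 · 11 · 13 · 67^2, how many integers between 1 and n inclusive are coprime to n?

3183840

φ(7) = 7 − 1 = 6.
φ(11) = 11 − 1 = 10.
φ(13) = 13 − 1 = 12.
φ(67^2) = 67^2 − 67^1 = 4489 − 67 = 4422.
Since φ is multiplicative, φ(4493489) = 6 · 10 · 12 · 4422 = 3183840.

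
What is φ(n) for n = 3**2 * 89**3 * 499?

φ(3166015779) = 3166015779 · (1 − 1/3) · (1 − 1/89) · (1 − 1/499)
       = 3166015779 · 87648/133233 = 2082779424.

2082779424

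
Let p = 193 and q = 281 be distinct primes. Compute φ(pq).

φ(n) = (p − 1)(q − 1) = (193−1)(281−1) = 192·280 = 53760.

53760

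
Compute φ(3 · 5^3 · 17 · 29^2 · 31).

77952000

φ(166202625) = 166202625 · (1 − 1/3) · (1 − 1/5) · (1 − 1/17) · (1 − 1/29) · (1 − 1/31)
       = 166202625 · 107520/229245 = 77952000.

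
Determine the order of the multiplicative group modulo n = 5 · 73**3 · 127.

193378752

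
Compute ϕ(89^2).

φ(89^2) = 89^2 − 89^1 = 7921 − 89 = 7832.

7832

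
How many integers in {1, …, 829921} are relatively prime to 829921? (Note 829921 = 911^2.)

829010

φ(829921) = 829921 · (1 − 1/911)
       = 829921 · 910/911 = 829010.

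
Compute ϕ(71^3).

φ(357911) = 357911 · (1 − 1/71)
       = 357911 · 70/71 = 352870.

352870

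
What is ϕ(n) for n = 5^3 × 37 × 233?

φ(1077625) = 1077625 · (1 − 1/5) · (1 − 1/37) · (1 − 1/233)
       = 1077625 · 33408/43105 = 835200.

835200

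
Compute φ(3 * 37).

72

φ(111) = 111 · (1 − 1/3) · (1 − 1/37)
       = 111 · 72/111 = 72.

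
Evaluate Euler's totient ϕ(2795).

2016

Factor 2795: 2795 = 5 * 13 * 43.
φ(2795) = 2795 · (1 − 1/5) · (1 − 1/13) · (1 − 1/43)
       = 2795 · 2016/2795 = 2016.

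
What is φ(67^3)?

296274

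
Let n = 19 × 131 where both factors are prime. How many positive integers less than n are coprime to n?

2340

φ(2489) = 2489 · (1 − 1/19) · (1 − 1/131)
       = 2489 · 2340/2489 = 2340.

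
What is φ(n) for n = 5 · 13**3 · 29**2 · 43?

276651648

φ(397250555) = 397250555 · (1 − 1/5) · (1 − 1/13) · (1 − 1/29) · (1 − 1/43)
       = 397250555 · 56448/81055 = 276651648.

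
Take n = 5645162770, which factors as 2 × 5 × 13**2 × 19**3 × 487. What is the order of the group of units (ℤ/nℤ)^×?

φ(5645162770) = 5645162770 · (1 − 1/2) · (1 − 1/5) · (1 − 1/13) · (1 − 1/19) · (1 − 1/487)
       = 5645162770 · 419904/1202890 = 1970609472.

1970609472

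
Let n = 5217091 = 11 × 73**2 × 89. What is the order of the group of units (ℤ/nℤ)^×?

4625280

φ(5217091) = 5217091 · (1 − 1/11) · (1 − 1/73) · (1 − 1/89)
       = 5217091 · 63360/71467 = 4625280.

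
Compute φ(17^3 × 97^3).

φ(4483962449) = 4483962449 · (1 − 1/17) · (1 − 1/97)
       = 4483962449 · 1536/1649 = 4176692736.

4176692736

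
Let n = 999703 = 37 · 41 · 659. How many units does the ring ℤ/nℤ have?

947520

φ(37) = 37 − 1 = 36.
φ(41) = 41 − 1 = 40.
φ(659) = 659 − 1 = 658.
φ(999703) = 36 × 40 × 658 = 947520.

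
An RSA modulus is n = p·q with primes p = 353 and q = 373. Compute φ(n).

φ(131669) = 131669 · (1 − 1/353) · (1 − 1/373)
       = 131669 · 130944/131669 = 130944.

130944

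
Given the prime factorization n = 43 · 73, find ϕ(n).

φ(3139) = 3139 · (1 − 1/43) · (1 − 1/73)
       = 3139 · 3024/3139 = 3024.

3024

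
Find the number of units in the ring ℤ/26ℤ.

12

First factor: 26 = 2 · 13.
φ(2) = 2 − 1 = 1.
φ(13) = 13 − 1 = 12.
φ(26) = 1 × 12 = 12.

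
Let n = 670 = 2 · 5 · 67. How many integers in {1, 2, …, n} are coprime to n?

264

φ(670) = 670 · (1 − 1/2) · (1 − 1/5) · (1 − 1/67)
       = 670 · 264/670 = 264.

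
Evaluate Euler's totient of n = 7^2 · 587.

24612

φ(28763) = 28763 · (1 − 1/7) · (1 − 1/587)
       = 28763 · 3516/4109 = 24612.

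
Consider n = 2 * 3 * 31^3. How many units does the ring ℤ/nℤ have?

φ(178746) = 178746 · (1 − 1/2) · (1 − 1/3) · (1 − 1/31)
       = 178746 · 60/186 = 57660.

57660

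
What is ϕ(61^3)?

223260

φ(226981) = 226981 · (1 − 1/61)
       = 226981 · 60/61 = 223260.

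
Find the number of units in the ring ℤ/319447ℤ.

266112

First factor: 319447 = 17 * 19 * 23 * 43.
φ(17) = 17 − 1 = 16.
φ(19) = 19 − 1 = 18.
φ(23) = 23 − 1 = 22.
φ(43) = 43 − 1 = 42.
φ(319447) = 16 × 18 × 22 × 42 = 266112.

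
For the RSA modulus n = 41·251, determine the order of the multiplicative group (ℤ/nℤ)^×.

10000

φ(41) = 41 − 1 = 40.
φ(251) = 251 − 1 = 250.
Since φ is multiplicative, φ(10291) = 40 · 250 = 10000.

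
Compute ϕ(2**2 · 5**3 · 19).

3600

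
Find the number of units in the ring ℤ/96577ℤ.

76032

96577 = 13 · 17 · 19 · 23.
φ(13) = 13 − 1 = 12.
φ(17) = 17 − 1 = 16.
φ(19) = 19 − 1 = 18.
φ(23) = 23 − 1 = 22.
Multiply: 12 · 16 · 18 · 22 = 76032.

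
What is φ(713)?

660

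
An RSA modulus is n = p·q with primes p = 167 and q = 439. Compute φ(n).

72708

φ(73313) = 73313 · (1 − 1/167) · (1 − 1/439)
       = 73313 · 72708/73313 = 72708.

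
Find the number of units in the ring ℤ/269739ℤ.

161280

Prime factorization: 269739 = 3^2 * 17 * 41 * 43.
φ(269739) = 269739 · (1 − 1/3) · (1 − 1/17) · (1 − 1/41) · (1 − 1/43)
       = 269739 · 53760/89913 = 161280.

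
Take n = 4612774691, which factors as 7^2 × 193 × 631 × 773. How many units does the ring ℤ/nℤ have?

3922007040

φ(7^2) = 7^1·(7−1) = 7·6 = 42.
φ(193) = 193 − 1 = 192.
φ(631) = 631 − 1 = 630.
φ(773) = 773 − 1 = 772.
Multiply: 42 · 192 · 630 · 772 = 3922007040.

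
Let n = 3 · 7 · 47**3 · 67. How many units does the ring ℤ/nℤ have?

80478288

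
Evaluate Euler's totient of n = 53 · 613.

φ(53) = 53 − 1 = 52.
φ(613) = 613 − 1 = 612.
Multiply: 52 · 612 = 31824.

31824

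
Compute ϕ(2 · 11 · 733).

φ(16126) = 16126 · (1 − 1/2) · (1 − 1/11) · (1 − 1/733)
       = 16126 · 7320/16126 = 7320.

7320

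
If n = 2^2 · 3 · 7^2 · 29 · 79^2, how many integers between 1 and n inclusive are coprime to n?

φ(2^2) = 2^1·(2−1) = 2·1 = 2.
φ(3) = 3 − 1 = 2.
φ(7^2) = 7^2 − 7^1 = 49 − 7 = 42.
φ(29) = 29 − 1 = 28.
φ(79^2) = 79^2 − 79^1 = 6241 − 79 = 6162.
Multiply: 2 · 2 · 42 · 28 · 6162 = 28986048.

28986048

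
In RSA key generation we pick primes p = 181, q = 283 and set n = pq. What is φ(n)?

50760

φ(n) = (p − 1)(q − 1) = (181−1)(283−1) = 180·282 = 50760.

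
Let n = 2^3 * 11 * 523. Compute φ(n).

φ(2^3) = 2^3 − 2^2 = 8 − 4 = 4.
φ(11) = 11 − 1 = 10.
φ(523) = 523 − 1 = 522.
Multiply: 4 · 10 · 522 = 20880.

20880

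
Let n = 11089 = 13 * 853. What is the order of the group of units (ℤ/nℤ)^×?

φ(13) = 13 − 1 = 12.
φ(853) = 853 − 1 = 852.
φ(11089) = 12 × 852 = 10224.

10224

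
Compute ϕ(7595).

5040

Factor 7595: 7595 = 5 · 7^2 · 31.
φ(5) = 5 − 1 = 4.
φ(7^2) = 7^2 − 7^1 = 49 − 7 = 42.
φ(31) = 31 − 1 = 30.
Multiply: 4 · 42 · 30 = 5040.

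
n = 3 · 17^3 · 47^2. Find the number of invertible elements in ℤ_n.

19994176

φ(3) = 3 − 1 = 2.
φ(17^3) = 17^3 − 17^2 = 4913 − 289 = 4624.
φ(47^2) = 47^2 − 47^1 = 2209 − 47 = 2162.
Multiply: 2 · 4624 · 2162 = 19994176.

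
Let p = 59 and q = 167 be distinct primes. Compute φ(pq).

9628

φ(pq) = (p−1)(q−1) = 58 · 166 = 9628.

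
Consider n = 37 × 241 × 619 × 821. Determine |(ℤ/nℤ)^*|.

φ(37) = 37 − 1 = 36.
φ(241) = 241 − 1 = 240.
φ(619) = 619 − 1 = 618.
φ(821) = 821 − 1 = 820.
φ(4531610483) = 36 × 240 × 618 × 820 = 4378406400.

4378406400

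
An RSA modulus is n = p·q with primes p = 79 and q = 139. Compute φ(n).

φ(n) = (p − 1)(q − 1) = (79−1)(139−1) = 78·138 = 10764.

10764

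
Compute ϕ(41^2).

φ(41^2) = 41^2 − 41^1 = 1681 − 41 = 1640.

1640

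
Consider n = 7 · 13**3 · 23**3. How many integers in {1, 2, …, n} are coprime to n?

φ(7) = 7 − 1 = 6.
φ(13^3) = 13^2·(13−1) = 169·12 = 2028.
φ(23^3) = 23^3 − 23^2 = 12167 − 529 = 11638.
φ(187116293) = 6 × 2028 × 11638 = 141611184.

141611184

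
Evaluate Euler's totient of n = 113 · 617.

68992

φ(113) = 113 − 1 = 112.
φ(617) = 617 − 1 = 616.
Since φ is multiplicative, φ(69721) = 112 · 616 = 68992.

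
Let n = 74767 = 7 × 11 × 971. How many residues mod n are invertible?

58200

φ(74767) = 74767 · (1 − 1/7) · (1 − 1/11) · (1 − 1/971)
       = 74767 · 58200/74767 = 58200.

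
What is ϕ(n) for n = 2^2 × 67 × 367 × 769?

37103616

φ(2^2) = 2^2 − 2^1 = 4 − 2 = 2.
φ(67) = 67 − 1 = 66.
φ(367) = 367 − 1 = 366.
φ(769) = 769 − 1 = 768.
φ(75635764) = 2 × 66 × 366 × 768 = 37103616.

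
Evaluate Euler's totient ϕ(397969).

Factor 397969: 397969 = 11^3 * 13 * 23.
φ(11^3) = 11^3 − 11^2 = 1331 − 121 = 1210.
φ(13) = 13 − 1 = 12.
φ(23) = 23 − 1 = 22.
φ(397969) = 1210 × 12 × 22 = 319440.

319440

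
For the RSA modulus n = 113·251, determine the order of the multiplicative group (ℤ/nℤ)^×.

φ(113) = 113 − 1 = 112.
φ(251) = 251 − 1 = 250.
Multiply: 112 · 250 = 28000.

28000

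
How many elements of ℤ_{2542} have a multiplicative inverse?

1200

First factor: 2542 = 2 · 31 · 41.
φ(2542) = 2542 · (1 − 1/2) · (1 − 1/31) · (1 − 1/41)
       = 2542 · 1200/2542 = 1200.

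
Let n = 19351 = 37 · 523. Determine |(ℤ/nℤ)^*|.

18792

φ(37) = 37 − 1 = 36.
φ(523) = 523 − 1 = 522.
Multiply: 36 · 522 = 18792.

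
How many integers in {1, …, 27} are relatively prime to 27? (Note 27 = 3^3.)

φ(3^3) = 3^3 − 3^2 = 27 − 9 = 18.

18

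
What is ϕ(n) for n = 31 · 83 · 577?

1416960

φ(1484621) = 1484621 · (1 − 1/31) · (1 − 1/83) · (1 − 1/577)
       = 1484621 · 1416960/1484621 = 1416960.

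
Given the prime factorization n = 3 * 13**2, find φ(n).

312

φ(3) = 3 − 1 = 2.
φ(13^2) = 13^2 − 13^1 = 169 − 13 = 156.
φ(507) = 2 × 156 = 312.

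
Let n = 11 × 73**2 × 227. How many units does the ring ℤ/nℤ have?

11878560

φ(13306513) = 13306513 · (1 − 1/11) · (1 − 1/73) · (1 − 1/227)
       = 13306513 · 162720/182281 = 11878560.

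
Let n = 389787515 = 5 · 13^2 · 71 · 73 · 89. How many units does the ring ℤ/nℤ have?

276756480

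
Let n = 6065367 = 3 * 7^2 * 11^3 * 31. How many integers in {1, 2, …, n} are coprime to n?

3049200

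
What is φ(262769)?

215040

Prime factorization: 262769 = 13 × 17 × 29 × 41.
φ(13) = 13 − 1 = 12.
φ(17) = 17 − 1 = 16.
φ(29) = 29 − 1 = 28.
φ(41) = 41 − 1 = 40.
Since φ is multiplicative, φ(262769) = 12 · 16 · 28 · 40 = 215040.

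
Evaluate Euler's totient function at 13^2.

156

φ(169) = 169 · (1 − 1/13)
       = 169 · 12/13 = 156.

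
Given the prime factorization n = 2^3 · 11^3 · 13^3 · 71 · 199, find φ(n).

φ(330528965624) = 330528965624 · (1 − 1/2) · (1 − 1/11) · (1 − 1/13) · (1 − 1/71) · (1 − 1/199)
       = 330528965624 · 1663200/4040894 = 136043107200.

136043107200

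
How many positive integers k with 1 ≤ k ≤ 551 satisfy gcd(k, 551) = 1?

First factor: 551 = 19 × 29.
φ(551) = 551 · (1 − 1/19) · (1 − 1/29)
       = 551 · 504/551 = 504.

504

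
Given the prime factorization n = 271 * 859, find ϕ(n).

231660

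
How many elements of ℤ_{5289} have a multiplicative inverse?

Factor 5289: 5289 = 3 * 41 * 43.
φ(3) = 3 − 1 = 2.
φ(41) = 41 − 1 = 40.
φ(43) = 43 − 1 = 42.
φ(5289) = 2 × 40 × 42 = 3360.

3360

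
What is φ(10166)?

Factor 10166: 10166 = 2 * 13 * 17 * 23.
φ(10166) = 10166 · (1 − 1/2) · (1 − 1/13) · (1 − 1/17) · (1 − 1/23)
       = 10166 · 4224/10166 = 4224.

4224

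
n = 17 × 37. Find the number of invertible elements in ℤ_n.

576

φ(17) = 17 − 1 = 16.
φ(37) = 37 − 1 = 36.
Since φ is multiplicative, φ(629) = 16 · 36 = 576.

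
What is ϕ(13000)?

Factor 13000: 13000 = 2**3 × 5**3 × 13.
φ(2^3) = 2^3 − 2^2 = 8 − 4 = 4.
φ(5^3) = 5^3 − 5^2 = 125 − 25 = 100.
φ(13) = 13 − 1 = 12.
Multiply: 4 · 100 · 12 = 4800.

4800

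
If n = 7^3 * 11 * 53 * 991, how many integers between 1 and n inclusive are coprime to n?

151351200

φ(7^3) = 7^3 − 7^2 = 343 − 49 = 294.
φ(11) = 11 − 1 = 10.
φ(53) = 53 − 1 = 52.
φ(991) = 991 − 1 = 990.
Since φ is multiplicative, φ(198169279) = 294 · 10 · 52 · 990 = 151351200.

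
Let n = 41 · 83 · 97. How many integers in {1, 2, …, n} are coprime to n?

314880

φ(330091) = 330091 · (1 − 1/41) · (1 − 1/83) · (1 − 1/97)
       = 330091 · 314880/330091 = 314880.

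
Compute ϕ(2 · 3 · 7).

φ(42) = 42 · (1 − 1/2) · (1 − 1/3) · (1 − 1/7)
       = 42 · 12/42 = 12.

12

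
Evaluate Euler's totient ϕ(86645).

Prime factorization: 86645 = 5 * 13 * 31 * 43.
φ(86645) = 86645 · (1 − 1/5) · (1 − 1/13) · (1 − 1/31) · (1 − 1/43)
       = 86645 · 60480/86645 = 60480.

60480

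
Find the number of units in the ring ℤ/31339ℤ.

23760

Prime factorization: 31339 = 7 · 11**2 · 37.
φ(31339) = 31339 · (1 − 1/7) · (1 − 1/11) · (1 − 1/37)
       = 31339 · 2160/2849 = 23760.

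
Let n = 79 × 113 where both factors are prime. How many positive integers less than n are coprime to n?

φ(79) = 79 − 1 = 78.
φ(113) = 113 − 1 = 112.
φ(8927) = 78 × 112 = 8736.

8736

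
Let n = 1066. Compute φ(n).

480

Prime factorization: 1066 = 2 × 13 × 41.
φ(2) = 2 − 1 = 1.
φ(13) = 13 − 1 = 12.
φ(41) = 41 − 1 = 40.
φ(1066) = 1 × 12 × 40 = 480.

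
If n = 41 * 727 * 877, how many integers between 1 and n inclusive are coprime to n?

φ(26140739) = 26140739 · (1 − 1/41) · (1 − 1/727) · (1 − 1/877)
       = 26140739 · 25439040/26140739 = 25439040.

25439040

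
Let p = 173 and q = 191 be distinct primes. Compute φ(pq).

32680

φ(n) = (p − 1)(q − 1) = (173−1)(191−1) = 172·190 = 32680.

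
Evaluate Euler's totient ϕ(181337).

181337 = 13**2 × 29 × 37.
φ(181337) = 181337 · (1 − 1/13) · (1 − 1/29) · (1 − 1/37)
       = 181337 · 12096/13949 = 157248.

157248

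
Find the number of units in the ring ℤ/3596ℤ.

Factor 3596: 3596 = 2^2 × 29 × 31.
φ(2^2) = 2^1·(2−1) = 2·1 = 2.
φ(29) = 29 − 1 = 28.
φ(31) = 31 − 1 = 30.
φ(3596) = 2 × 28 × 30 = 1680.

1680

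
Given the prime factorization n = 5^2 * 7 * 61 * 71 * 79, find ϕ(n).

φ(59876075) = 59876075 · (1 − 1/5) · (1 − 1/7) · (1 − 1/61) · (1 − 1/71) · (1 − 1/79)
       = 59876075 · 7862400/11975215 = 39312000.

39312000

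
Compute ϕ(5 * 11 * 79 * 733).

φ(3184885) = 3184885 · (1 − 1/5) · (1 − 1/11) · (1 − 1/79) · (1 − 1/733)
       = 3184885 · 2283840/3184885 = 2283840.

2283840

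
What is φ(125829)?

125829 = 3^2 * 11 * 31 * 41.
φ(3^2) = 3^2 − 3^1 = 9 − 3 = 6.
φ(11) = 11 − 1 = 10.
φ(31) = 31 − 1 = 30.
φ(41) = 41 − 1 = 40.
Since φ is multiplicative, φ(125829) = 6 · 10 · 30 · 40 = 72000.

72000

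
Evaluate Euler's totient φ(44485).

28800

Prime factorization: 44485 = 5 · 7 · 31 · 41.
φ(5) = 5 − 1 = 4.
φ(7) = 7 − 1 = 6.
φ(31) = 31 − 1 = 30.
φ(41) = 41 − 1 = 40.
Since φ is multiplicative, φ(44485) = 4 · 6 · 30 · 40 = 28800.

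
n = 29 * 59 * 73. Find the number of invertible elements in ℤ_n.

φ(29) = 29 − 1 = 28.
φ(59) = 59 − 1 = 58.
φ(73) = 73 − 1 = 72.
Since φ is multiplicative, φ(124903) = 28 · 58 · 72 = 116928.

116928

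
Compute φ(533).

480

Prime factorization: 533 = 13 · 41.
φ(533) = 533 · (1 − 1/13) · (1 − 1/41)
       = 533 · 480/533 = 480.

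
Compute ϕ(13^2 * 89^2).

φ(1338649) = 1338649 · (1 − 1/13) · (1 − 1/89)
       = 1338649 · 1056/1157 = 1221792.

1221792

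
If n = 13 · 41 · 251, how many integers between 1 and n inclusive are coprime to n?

120000

φ(133783) = 133783 · (1 − 1/13) · (1 − 1/41) · (1 − 1/251)
       = 133783 · 120000/133783 = 120000.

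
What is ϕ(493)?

Factor 493: 493 = 17 · 29.
φ(493) = 493 · (1 − 1/17) · (1 − 1/29)
       = 493 · 448/493 = 448.

448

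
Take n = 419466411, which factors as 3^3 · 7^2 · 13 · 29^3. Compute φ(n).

213627456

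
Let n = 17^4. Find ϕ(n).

φ(17^4) = 17^4 − 17^3 = 83521 − 4913 = 78608.

78608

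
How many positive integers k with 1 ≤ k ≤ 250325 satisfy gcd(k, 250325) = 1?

172800

Factor 250325: 250325 = 5^2 · 17 · 19 · 31.
φ(250325) = 250325 · (1 − 1/5) · (1 − 1/17) · (1 − 1/19) · (1 − 1/31)
       = 250325 · 34560/50065 = 172800.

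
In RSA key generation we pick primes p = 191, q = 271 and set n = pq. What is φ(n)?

φ(51761) = 51761 · (1 − 1/191) · (1 − 1/271)
       = 51761 · 51300/51761 = 51300.

51300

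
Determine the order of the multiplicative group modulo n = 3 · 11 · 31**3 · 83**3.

φ(3) = 3 − 1 = 2.
φ(11) = 11 − 1 = 10.
φ(31^3) = 31^3 − 31^2 = 29791 − 961 = 28830.
φ(83^3) = 83^3 − 83^2 = 571787 − 6889 = 564898.
φ(562125515061) = 2 × 10 × 28830 × 564898 = 325720186800.

325720186800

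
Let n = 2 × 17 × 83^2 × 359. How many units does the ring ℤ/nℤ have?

φ(84087134) = 84087134 · (1 − 1/2) · (1 − 1/17) · (1 − 1/83) · (1 − 1/359)
       = 84087134 · 469696/1013098 = 38984768.

38984768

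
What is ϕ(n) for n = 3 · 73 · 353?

φ(77307) = 77307 · (1 − 1/3) · (1 − 1/73) · (1 − 1/353)
       = 77307 · 50688/77307 = 50688.

50688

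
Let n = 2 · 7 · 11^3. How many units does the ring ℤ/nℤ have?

7260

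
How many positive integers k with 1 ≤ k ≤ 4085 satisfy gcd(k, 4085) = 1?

3024

Factor 4085: 4085 = 5 * 19 * 43.
φ(5) = 5 − 1 = 4.
φ(19) = 19 − 1 = 18.
φ(43) = 43 − 1 = 42.
φ(4085) = 4 × 18 × 42 = 3024.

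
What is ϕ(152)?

First factor: 152 = 2^3 · 19.
φ(152) = 152 · (1 − 1/2) · (1 − 1/19)
       = 152 · 18/38 = 72.

72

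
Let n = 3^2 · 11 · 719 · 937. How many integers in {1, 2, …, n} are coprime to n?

φ(3^2) = 3^2 − 3^1 = 9 − 3 = 6.
φ(11) = 11 − 1 = 10.
φ(719) = 719 − 1 = 718.
φ(937) = 937 − 1 = 936.
Since φ is multiplicative, φ(66696597) = 6 · 10 · 718 · 936 = 40322880.

40322880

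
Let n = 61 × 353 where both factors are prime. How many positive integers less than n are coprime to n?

For distinct primes, φ(pq) = (p−1)(q−1) = 60 × 352 = 21120.

21120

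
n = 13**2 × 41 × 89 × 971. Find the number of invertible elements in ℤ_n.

φ(598797251) = 598797251 · (1 − 1/13) · (1 − 1/41) · (1 − 1/89) · (1 − 1/971)
       = 598797251 · 40972800/46061327 = 532646400.

532646400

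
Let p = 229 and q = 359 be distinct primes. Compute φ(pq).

81624

φ(pq) = (p−1)(q−1) = 228 · 358 = 81624.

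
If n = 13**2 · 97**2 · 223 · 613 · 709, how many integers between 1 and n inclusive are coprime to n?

φ(13^2) = 13^1·(13−1) = 13·12 = 156.
φ(97^2) = 97^2 − 97^1 = 9409 − 97 = 9312.
φ(223) = 223 − 1 = 222.
φ(613) = 613 − 1 = 612.
φ(709) = 709 − 1 = 708.
Since φ is multiplicative, φ(154113876960511) = 156 · 9312 · 222 · 612 · 708 = 139735006654464.

139735006654464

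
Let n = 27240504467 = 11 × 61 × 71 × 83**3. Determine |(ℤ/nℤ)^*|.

φ(11) = 11 − 1 = 10.
φ(61) = 61 − 1 = 60.
φ(71) = 71 − 1 = 70.
φ(83^3) = 83^2·(83−1) = 6889·82 = 564898.
Since φ is multiplicative, φ(27240504467) = 10 · 60 · 70 · 564898 = 23725716000.

23725716000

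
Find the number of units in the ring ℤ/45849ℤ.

26880

Prime factorization: 45849 = 3 × 17 × 29 × 31.
φ(45849) = 45849 · (1 − 1/3) · (1 − 1/17) · (1 − 1/29) · (1 − 1/31)
       = 45849 · 26880/45849 = 26880.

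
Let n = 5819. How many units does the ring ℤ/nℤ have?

5060

Prime factorization: 5819 = 11 * 23^2.
φ(5819) = 5819 · (1 − 1/11) · (1 − 1/23)
       = 5819 · 220/253 = 5060.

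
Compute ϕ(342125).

211200

Factor 342125: 342125 = 5^3 · 7 · 17 · 23.
φ(342125) = 342125 · (1 − 1/5) · (1 − 1/7) · (1 − 1/17) · (1 − 1/23)
       = 342125 · 8448/13685 = 211200.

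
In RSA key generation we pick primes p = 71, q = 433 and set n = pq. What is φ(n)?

30240

φ(pq) = (p−1)(q−1) = 70 · 432 = 30240.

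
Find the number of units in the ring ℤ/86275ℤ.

53760

First factor: 86275 = 5^2 · 7 · 17 · 29.
φ(86275) = 86275 · (1 − 1/5) · (1 − 1/7) · (1 − 1/17) · (1 − 1/29)
       = 86275 · 10752/17255 = 53760.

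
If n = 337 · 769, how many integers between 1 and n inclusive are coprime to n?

258048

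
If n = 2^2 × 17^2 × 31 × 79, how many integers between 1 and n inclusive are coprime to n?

1272960

φ(2^2) = 2^2 − 2^1 = 4 − 2 = 2.
φ(17^2) = 17^1·(17−1) = 17·16 = 272.
φ(31) = 31 − 1 = 30.
φ(79) = 79 − 1 = 78.
φ(2831044) = 2 × 272 × 30 × 78 = 1272960.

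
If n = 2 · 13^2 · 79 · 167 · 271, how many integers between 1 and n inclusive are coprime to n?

φ(2) = 2 − 1 = 1.
φ(13^2) = 13^2 − 13^1 = 169 − 13 = 156.
φ(79) = 79 − 1 = 78.
φ(167) = 167 − 1 = 166.
φ(271) = 271 − 1 = 270.
φ(1208452414) = 1 × 156 × 78 × 166 × 270 = 545369760.

545369760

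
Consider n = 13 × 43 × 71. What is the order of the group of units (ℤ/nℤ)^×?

35280

φ(13) = 13 − 1 = 12.
φ(43) = 43 − 1 = 42.
φ(71) = 71 − 1 = 70.
Since φ is multiplicative, φ(39689) = 12 · 42 · 70 = 35280.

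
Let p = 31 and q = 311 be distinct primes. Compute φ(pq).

9300

φ(9641) = 9641 · (1 − 1/31) · (1 − 1/311)
       = 9641 · 9300/9641 = 9300.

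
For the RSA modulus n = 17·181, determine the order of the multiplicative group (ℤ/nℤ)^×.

φ(3077) = 3077 · (1 − 1/17) · (1 − 1/181)
       = 3077 · 2880/3077 = 2880.

2880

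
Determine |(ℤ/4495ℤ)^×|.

Factor 4495: 4495 = 5 * 29 * 31.
φ(4495) = 4495 · (1 − 1/5) · (1 − 1/29) · (1 − 1/31)
       = 4495 · 3360/4495 = 3360.

3360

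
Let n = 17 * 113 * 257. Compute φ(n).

φ(493697) = 493697 · (1 − 1/17) · (1 − 1/113) · (1 − 1/257)
       = 493697 · 458752/493697 = 458752.

458752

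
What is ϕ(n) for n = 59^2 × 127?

431172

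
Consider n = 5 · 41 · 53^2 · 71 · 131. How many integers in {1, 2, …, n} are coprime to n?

4012736000

φ(5355934345) = 5355934345 · (1 − 1/5) · (1 − 1/41) · (1 − 1/53) · (1 − 1/71) · (1 − 1/131)
       = 5355934345 · 75712000/101055365 = 4012736000.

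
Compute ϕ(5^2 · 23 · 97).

42240

φ(55775) = 55775 · (1 − 1/5) · (1 − 1/23) · (1 − 1/97)
       = 55775 · 8448/11155 = 42240.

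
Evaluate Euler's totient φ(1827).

1008

Factor 1827: 1827 = 3**2 · 7 · 29.
φ(1827) = 1827 · (1 − 1/3) · (1 − 1/7) · (1 − 1/29)
       = 1827 · 336/609 = 1008.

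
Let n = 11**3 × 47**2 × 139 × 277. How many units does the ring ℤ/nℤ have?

99638969760

φ(11^3) = 11^3 − 11^2 = 1331 − 121 = 1210.
φ(47^2) = 47^1·(47−1) = 47·46 = 2162.
φ(139) = 139 − 1 = 138.
φ(277) = 277 − 1 = 276.
Multiply: 1210 · 2162 · 138 · 276 = 99638969760.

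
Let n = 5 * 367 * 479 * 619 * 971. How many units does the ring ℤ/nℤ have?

φ(528301034285) = 528301034285 · (1 − 1/5) · (1 − 1/367) · (1 − 1/479) · (1 − 1/619) · (1 − 1/971)
       = 528301034285 · 419497312320/528301034285 = 419497312320.

419497312320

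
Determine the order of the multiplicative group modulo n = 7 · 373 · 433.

964224

φ(7) = 7 − 1 = 6.
φ(373) = 373 − 1 = 372.
φ(433) = 433 − 1 = 432.
Multiply: 6 · 372 · 432 = 964224.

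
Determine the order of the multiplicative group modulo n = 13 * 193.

φ(13) = 13 − 1 = 12.
φ(193) = 193 − 1 = 192.
φ(2509) = 12 × 192 = 2304.

2304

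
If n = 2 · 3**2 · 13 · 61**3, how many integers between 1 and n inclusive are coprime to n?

16074720

φ(2) = 2 − 1 = 1.
φ(3^2) = 3^1·(3−1) = 3·2 = 6.
φ(13) = 13 − 1 = 12.
φ(61^3) = 61^3 − 61^2 = 226981 − 3721 = 223260.
Since φ is multiplicative, φ(53113554) = 1 · 6 · 12 · 223260 = 16074720.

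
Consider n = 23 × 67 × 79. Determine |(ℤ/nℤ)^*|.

113256

φ(121739) = 121739 · (1 − 1/23) · (1 − 1/67) · (1 − 1/79)
       = 121739 · 113256/121739 = 113256.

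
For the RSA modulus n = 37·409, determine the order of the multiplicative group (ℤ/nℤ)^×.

14688

φ(37) = 37 − 1 = 36.
φ(409) = 409 − 1 = 408.
Multiply: 36 · 408 = 14688.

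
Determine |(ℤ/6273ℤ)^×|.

Prime factorization: 6273 = 3^2 * 17 * 41.
φ(6273) = 6273 · (1 − 1/3) · (1 − 1/17) · (1 − 1/41)
       = 6273 · 1280/2091 = 3840.

3840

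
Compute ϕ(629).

629 = 17 * 37.
φ(629) = 629 · (1 − 1/17) · (1 − 1/37)
       = 629 · 576/629 = 576.

576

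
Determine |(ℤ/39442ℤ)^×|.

17280

39442 = 2 · 13 · 37 · 41.
φ(2) = 2 − 1 = 1.
φ(13) = 13 − 1 = 12.
φ(37) = 37 − 1 = 36.
φ(41) = 41 − 1 = 40.
φ(39442) = 1 × 12 × 36 × 40 = 17280.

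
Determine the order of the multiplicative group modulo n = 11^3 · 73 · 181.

φ(11^3) = 11^3 − 11^2 = 1331 − 121 = 1210.
φ(73) = 73 − 1 = 72.
φ(181) = 181 − 1 = 180.
φ(17586503) = 1210 × 72 × 180 = 15681600.

15681600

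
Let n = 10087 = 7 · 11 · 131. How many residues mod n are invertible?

7800

φ(7) = 7 − 1 = 6.
φ(11) = 11 − 1 = 10.
φ(131) = 131 − 1 = 130.
Since φ is multiplicative, φ(10087) = 6 · 10 · 130 = 7800.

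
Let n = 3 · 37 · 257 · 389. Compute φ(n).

φ(3) = 3 − 1 = 2.
φ(37) = 37 − 1 = 36.
φ(257) = 257 − 1 = 256.
φ(389) = 389 − 1 = 388.
Multiply: 2 · 36 · 256 · 388 = 7151616.

7151616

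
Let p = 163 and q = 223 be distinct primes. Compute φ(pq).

φ(n) = (p − 1)(q − 1) = (163−1)(223−1) = 162·222 = 35964.

35964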